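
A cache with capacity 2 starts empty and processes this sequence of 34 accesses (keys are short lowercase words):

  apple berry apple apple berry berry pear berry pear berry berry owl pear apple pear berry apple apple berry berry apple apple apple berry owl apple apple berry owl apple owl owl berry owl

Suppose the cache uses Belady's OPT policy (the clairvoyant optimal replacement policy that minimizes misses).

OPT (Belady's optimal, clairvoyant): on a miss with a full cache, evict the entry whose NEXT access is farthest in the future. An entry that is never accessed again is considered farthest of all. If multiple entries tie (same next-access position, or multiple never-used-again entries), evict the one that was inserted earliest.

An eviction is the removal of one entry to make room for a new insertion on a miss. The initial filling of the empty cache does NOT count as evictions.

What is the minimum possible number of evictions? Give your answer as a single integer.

Answer: 8

Derivation:
OPT (Belady) simulation (capacity=2):
  1. access apple: MISS. Cache: [apple]
  2. access berry: MISS. Cache: [apple berry]
  3. access apple: HIT. Next use of apple: step 4. Cache: [apple berry]
  4. access apple: HIT. Next use of apple: step 14. Cache: [apple berry]
  5. access berry: HIT. Next use of berry: step 6. Cache: [apple berry]
  6. access berry: HIT. Next use of berry: step 8. Cache: [apple berry]
  7. access pear: MISS, evict apple (next use: step 14). Cache: [berry pear]
  8. access berry: HIT. Next use of berry: step 10. Cache: [berry pear]
  9. access pear: HIT. Next use of pear: step 13. Cache: [berry pear]
  10. access berry: HIT. Next use of berry: step 11. Cache: [berry pear]
  11. access berry: HIT. Next use of berry: step 16. Cache: [berry pear]
  12. access owl: MISS, evict berry (next use: step 16). Cache: [pear owl]
  13. access pear: HIT. Next use of pear: step 15. Cache: [pear owl]
  14. access apple: MISS, evict owl (next use: step 25). Cache: [pear apple]
  15. access pear: HIT. Next use of pear: never. Cache: [pear apple]
  16. access berry: MISS, evict pear (next use: never). Cache: [apple berry]
  17. access apple: HIT. Next use of apple: step 18. Cache: [apple berry]
  18. access apple: HIT. Next use of apple: step 21. Cache: [apple berry]
  19. access berry: HIT. Next use of berry: step 20. Cache: [apple berry]
  20. access berry: HIT. Next use of berry: step 24. Cache: [apple berry]
  21. access apple: HIT. Next use of apple: step 22. Cache: [apple berry]
  22. access apple: HIT. Next use of apple: step 23. Cache: [apple berry]
  23. access apple: HIT. Next use of apple: step 26. Cache: [apple berry]
  24. access berry: HIT. Next use of berry: step 28. Cache: [apple berry]
  25. access owl: MISS, evict berry (next use: step 28). Cache: [apple owl]
  26. access apple: HIT. Next use of apple: step 27. Cache: [apple owl]
  27. access apple: HIT. Next use of apple: step 30. Cache: [apple owl]
  28. access berry: MISS, evict apple (next use: step 30). Cache: [owl berry]
  29. access owl: HIT. Next use of owl: step 31. Cache: [owl berry]
  30. access apple: MISS, evict berry (next use: step 33). Cache: [owl apple]
  31. access owl: HIT. Next use of owl: step 32. Cache: [owl apple]
  32. access owl: HIT. Next use of owl: step 34. Cache: [owl apple]
  33. access berry: MISS, evict apple (next use: never). Cache: [owl berry]
  34. access owl: HIT. Next use of owl: never. Cache: [owl berry]
Total: 24 hits, 10 misses, 8 evictions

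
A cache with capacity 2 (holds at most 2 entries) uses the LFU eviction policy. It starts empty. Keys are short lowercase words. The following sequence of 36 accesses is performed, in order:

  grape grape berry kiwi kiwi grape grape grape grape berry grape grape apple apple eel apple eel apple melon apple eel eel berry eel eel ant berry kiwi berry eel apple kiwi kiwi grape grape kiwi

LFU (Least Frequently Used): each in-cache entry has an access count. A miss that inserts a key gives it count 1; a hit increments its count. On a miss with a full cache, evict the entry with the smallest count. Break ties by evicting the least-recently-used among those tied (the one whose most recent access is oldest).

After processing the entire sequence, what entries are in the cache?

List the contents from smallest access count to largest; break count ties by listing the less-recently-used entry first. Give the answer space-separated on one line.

Answer: kiwi grape

Derivation:
LFU simulation (capacity=2):
  1. access grape: MISS. Cache: [grape(c=1)]
  2. access grape: HIT, count now 2. Cache: [grape(c=2)]
  3. access berry: MISS. Cache: [berry(c=1) grape(c=2)]
  4. access kiwi: MISS, evict berry(c=1). Cache: [kiwi(c=1) grape(c=2)]
  5. access kiwi: HIT, count now 2. Cache: [grape(c=2) kiwi(c=2)]
  6. access grape: HIT, count now 3. Cache: [kiwi(c=2) grape(c=3)]
  7. access grape: HIT, count now 4. Cache: [kiwi(c=2) grape(c=4)]
  8. access grape: HIT, count now 5. Cache: [kiwi(c=2) grape(c=5)]
  9. access grape: HIT, count now 6. Cache: [kiwi(c=2) grape(c=6)]
  10. access berry: MISS, evict kiwi(c=2). Cache: [berry(c=1) grape(c=6)]
  11. access grape: HIT, count now 7. Cache: [berry(c=1) grape(c=7)]
  12. access grape: HIT, count now 8. Cache: [berry(c=1) grape(c=8)]
  13. access apple: MISS, evict berry(c=1). Cache: [apple(c=1) grape(c=8)]
  14. access apple: HIT, count now 2. Cache: [apple(c=2) grape(c=8)]
  15. access eel: MISS, evict apple(c=2). Cache: [eel(c=1) grape(c=8)]
  16. access apple: MISS, evict eel(c=1). Cache: [apple(c=1) grape(c=8)]
  17. access eel: MISS, evict apple(c=1). Cache: [eel(c=1) grape(c=8)]
  18. access apple: MISS, evict eel(c=1). Cache: [apple(c=1) grape(c=8)]
  19. access melon: MISS, evict apple(c=1). Cache: [melon(c=1) grape(c=8)]
  20. access apple: MISS, evict melon(c=1). Cache: [apple(c=1) grape(c=8)]
  21. access eel: MISS, evict apple(c=1). Cache: [eel(c=1) grape(c=8)]
  22. access eel: HIT, count now 2. Cache: [eel(c=2) grape(c=8)]
  23. access berry: MISS, evict eel(c=2). Cache: [berry(c=1) grape(c=8)]
  24. access eel: MISS, evict berry(c=1). Cache: [eel(c=1) grape(c=8)]
  25. access eel: HIT, count now 2. Cache: [eel(c=2) grape(c=8)]
  26. access ant: MISS, evict eel(c=2). Cache: [ant(c=1) grape(c=8)]
  27. access berry: MISS, evict ant(c=1). Cache: [berry(c=1) grape(c=8)]
  28. access kiwi: MISS, evict berry(c=1). Cache: [kiwi(c=1) grape(c=8)]
  29. access berry: MISS, evict kiwi(c=1). Cache: [berry(c=1) grape(c=8)]
  30. access eel: MISS, evict berry(c=1). Cache: [eel(c=1) grape(c=8)]
  31. access apple: MISS, evict eel(c=1). Cache: [apple(c=1) grape(c=8)]
  32. access kiwi: MISS, evict apple(c=1). Cache: [kiwi(c=1) grape(c=8)]
  33. access kiwi: HIT, count now 2. Cache: [kiwi(c=2) grape(c=8)]
  34. access grape: HIT, count now 9. Cache: [kiwi(c=2) grape(c=9)]
  35. access grape: HIT, count now 10. Cache: [kiwi(c=2) grape(c=10)]
  36. access kiwi: HIT, count now 3. Cache: [kiwi(c=3) grape(c=10)]
Total: 15 hits, 21 misses, 19 evictions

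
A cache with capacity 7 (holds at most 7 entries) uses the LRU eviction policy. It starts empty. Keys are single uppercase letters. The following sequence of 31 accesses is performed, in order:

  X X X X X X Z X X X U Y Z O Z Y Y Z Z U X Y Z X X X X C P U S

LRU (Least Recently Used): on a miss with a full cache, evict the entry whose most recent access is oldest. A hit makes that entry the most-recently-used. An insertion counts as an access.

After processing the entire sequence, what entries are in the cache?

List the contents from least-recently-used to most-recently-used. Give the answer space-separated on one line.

Answer: Y Z X C P U S

Derivation:
LRU simulation (capacity=7):
  1. access X: MISS. Cache (LRU->MRU): [X]
  2. access X: HIT. Cache (LRU->MRU): [X]
  3. access X: HIT. Cache (LRU->MRU): [X]
  4. access X: HIT. Cache (LRU->MRU): [X]
  5. access X: HIT. Cache (LRU->MRU): [X]
  6. access X: HIT. Cache (LRU->MRU): [X]
  7. access Z: MISS. Cache (LRU->MRU): [X Z]
  8. access X: HIT. Cache (LRU->MRU): [Z X]
  9. access X: HIT. Cache (LRU->MRU): [Z X]
  10. access X: HIT. Cache (LRU->MRU): [Z X]
  11. access U: MISS. Cache (LRU->MRU): [Z X U]
  12. access Y: MISS. Cache (LRU->MRU): [Z X U Y]
  13. access Z: HIT. Cache (LRU->MRU): [X U Y Z]
  14. access O: MISS. Cache (LRU->MRU): [X U Y Z O]
  15. access Z: HIT. Cache (LRU->MRU): [X U Y O Z]
  16. access Y: HIT. Cache (LRU->MRU): [X U O Z Y]
  17. access Y: HIT. Cache (LRU->MRU): [X U O Z Y]
  18. access Z: HIT. Cache (LRU->MRU): [X U O Y Z]
  19. access Z: HIT. Cache (LRU->MRU): [X U O Y Z]
  20. access U: HIT. Cache (LRU->MRU): [X O Y Z U]
  21. access X: HIT. Cache (LRU->MRU): [O Y Z U X]
  22. access Y: HIT. Cache (LRU->MRU): [O Z U X Y]
  23. access Z: HIT. Cache (LRU->MRU): [O U X Y Z]
  24. access X: HIT. Cache (LRU->MRU): [O U Y Z X]
  25. access X: HIT. Cache (LRU->MRU): [O U Y Z X]
  26. access X: HIT. Cache (LRU->MRU): [O U Y Z X]
  27. access X: HIT. Cache (LRU->MRU): [O U Y Z X]
  28. access C: MISS. Cache (LRU->MRU): [O U Y Z X C]
  29. access P: MISS. Cache (LRU->MRU): [O U Y Z X C P]
  30. access U: HIT. Cache (LRU->MRU): [O Y Z X C P U]
  31. access S: MISS, evict O. Cache (LRU->MRU): [Y Z X C P U S]
Total: 23 hits, 8 misses, 1 evictions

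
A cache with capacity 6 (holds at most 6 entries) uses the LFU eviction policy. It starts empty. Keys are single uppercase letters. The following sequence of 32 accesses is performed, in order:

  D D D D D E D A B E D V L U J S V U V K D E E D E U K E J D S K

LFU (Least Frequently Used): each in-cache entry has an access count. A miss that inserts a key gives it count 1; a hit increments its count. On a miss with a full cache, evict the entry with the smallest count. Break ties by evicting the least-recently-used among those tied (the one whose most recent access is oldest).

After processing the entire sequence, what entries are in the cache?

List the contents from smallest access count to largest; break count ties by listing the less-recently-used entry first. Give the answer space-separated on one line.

LFU simulation (capacity=6):
  1. access D: MISS. Cache: [D(c=1)]
  2. access D: HIT, count now 2. Cache: [D(c=2)]
  3. access D: HIT, count now 3. Cache: [D(c=3)]
  4. access D: HIT, count now 4. Cache: [D(c=4)]
  5. access D: HIT, count now 5. Cache: [D(c=5)]
  6. access E: MISS. Cache: [E(c=1) D(c=5)]
  7. access D: HIT, count now 6. Cache: [E(c=1) D(c=6)]
  8. access A: MISS. Cache: [E(c=1) A(c=1) D(c=6)]
  9. access B: MISS. Cache: [E(c=1) A(c=1) B(c=1) D(c=6)]
  10. access E: HIT, count now 2. Cache: [A(c=1) B(c=1) E(c=2) D(c=6)]
  11. access D: HIT, count now 7. Cache: [A(c=1) B(c=1) E(c=2) D(c=7)]
  12. access V: MISS. Cache: [A(c=1) B(c=1) V(c=1) E(c=2) D(c=7)]
  13. access L: MISS. Cache: [A(c=1) B(c=1) V(c=1) L(c=1) E(c=2) D(c=7)]
  14. access U: MISS, evict A(c=1). Cache: [B(c=1) V(c=1) L(c=1) U(c=1) E(c=2) D(c=7)]
  15. access J: MISS, evict B(c=1). Cache: [V(c=1) L(c=1) U(c=1) J(c=1) E(c=2) D(c=7)]
  16. access S: MISS, evict V(c=1). Cache: [L(c=1) U(c=1) J(c=1) S(c=1) E(c=2) D(c=7)]
  17. access V: MISS, evict L(c=1). Cache: [U(c=1) J(c=1) S(c=1) V(c=1) E(c=2) D(c=7)]
  18. access U: HIT, count now 2. Cache: [J(c=1) S(c=1) V(c=1) E(c=2) U(c=2) D(c=7)]
  19. access V: HIT, count now 2. Cache: [J(c=1) S(c=1) E(c=2) U(c=2) V(c=2) D(c=7)]
  20. access K: MISS, evict J(c=1). Cache: [S(c=1) K(c=1) E(c=2) U(c=2) V(c=2) D(c=7)]
  21. access D: HIT, count now 8. Cache: [S(c=1) K(c=1) E(c=2) U(c=2) V(c=2) D(c=8)]
  22. access E: HIT, count now 3. Cache: [S(c=1) K(c=1) U(c=2) V(c=2) E(c=3) D(c=8)]
  23. access E: HIT, count now 4. Cache: [S(c=1) K(c=1) U(c=2) V(c=2) E(c=4) D(c=8)]
  24. access D: HIT, count now 9. Cache: [S(c=1) K(c=1) U(c=2) V(c=2) E(c=4) D(c=9)]
  25. access E: HIT, count now 5. Cache: [S(c=1) K(c=1) U(c=2) V(c=2) E(c=5) D(c=9)]
  26. access U: HIT, count now 3. Cache: [S(c=1) K(c=1) V(c=2) U(c=3) E(c=5) D(c=9)]
  27. access K: HIT, count now 2. Cache: [S(c=1) V(c=2) K(c=2) U(c=3) E(c=5) D(c=9)]
  28. access E: HIT, count now 6. Cache: [S(c=1) V(c=2) K(c=2) U(c=3) E(c=6) D(c=9)]
  29. access J: MISS, evict S(c=1). Cache: [J(c=1) V(c=2) K(c=2) U(c=3) E(c=6) D(c=9)]
  30. access D: HIT, count now 10. Cache: [J(c=1) V(c=2) K(c=2) U(c=3) E(c=6) D(c=10)]
  31. access S: MISS, evict J(c=1). Cache: [S(c=1) V(c=2) K(c=2) U(c=3) E(c=6) D(c=10)]
  32. access K: HIT, count now 3. Cache: [S(c=1) V(c=2) U(c=3) K(c=3) E(c=6) D(c=10)]
Total: 19 hits, 13 misses, 7 evictions

Answer: S V U K E D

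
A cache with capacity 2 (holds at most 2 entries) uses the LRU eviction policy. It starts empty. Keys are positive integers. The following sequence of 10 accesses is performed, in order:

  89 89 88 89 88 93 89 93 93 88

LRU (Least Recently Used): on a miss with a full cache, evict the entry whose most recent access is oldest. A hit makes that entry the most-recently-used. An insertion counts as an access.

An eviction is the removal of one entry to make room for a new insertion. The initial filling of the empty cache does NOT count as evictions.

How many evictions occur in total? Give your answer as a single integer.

LRU simulation (capacity=2):
  1. access 89: MISS. Cache (LRU->MRU): [89]
  2. access 89: HIT. Cache (LRU->MRU): [89]
  3. access 88: MISS. Cache (LRU->MRU): [89 88]
  4. access 89: HIT. Cache (LRU->MRU): [88 89]
  5. access 88: HIT. Cache (LRU->MRU): [89 88]
  6. access 93: MISS, evict 89. Cache (LRU->MRU): [88 93]
  7. access 89: MISS, evict 88. Cache (LRU->MRU): [93 89]
  8. access 93: HIT. Cache (LRU->MRU): [89 93]
  9. access 93: HIT. Cache (LRU->MRU): [89 93]
  10. access 88: MISS, evict 89. Cache (LRU->MRU): [93 88]
Total: 5 hits, 5 misses, 3 evictions

Answer: 3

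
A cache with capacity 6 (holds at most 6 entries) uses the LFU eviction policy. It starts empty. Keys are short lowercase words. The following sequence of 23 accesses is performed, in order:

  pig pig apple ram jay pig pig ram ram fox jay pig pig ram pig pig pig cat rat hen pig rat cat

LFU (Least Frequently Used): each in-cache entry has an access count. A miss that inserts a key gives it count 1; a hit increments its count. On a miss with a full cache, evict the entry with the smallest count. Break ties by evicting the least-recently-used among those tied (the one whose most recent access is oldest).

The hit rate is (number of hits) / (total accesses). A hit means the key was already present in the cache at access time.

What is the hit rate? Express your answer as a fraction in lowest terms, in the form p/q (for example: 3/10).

Answer: 15/23

Derivation:
LFU simulation (capacity=6):
  1. access pig: MISS. Cache: [pig(c=1)]
  2. access pig: HIT, count now 2. Cache: [pig(c=2)]
  3. access apple: MISS. Cache: [apple(c=1) pig(c=2)]
  4. access ram: MISS. Cache: [apple(c=1) ram(c=1) pig(c=2)]
  5. access jay: MISS. Cache: [apple(c=1) ram(c=1) jay(c=1) pig(c=2)]
  6. access pig: HIT, count now 3. Cache: [apple(c=1) ram(c=1) jay(c=1) pig(c=3)]
  7. access pig: HIT, count now 4. Cache: [apple(c=1) ram(c=1) jay(c=1) pig(c=4)]
  8. access ram: HIT, count now 2. Cache: [apple(c=1) jay(c=1) ram(c=2) pig(c=4)]
  9. access ram: HIT, count now 3. Cache: [apple(c=1) jay(c=1) ram(c=3) pig(c=4)]
  10. access fox: MISS. Cache: [apple(c=1) jay(c=1) fox(c=1) ram(c=3) pig(c=4)]
  11. access jay: HIT, count now 2. Cache: [apple(c=1) fox(c=1) jay(c=2) ram(c=3) pig(c=4)]
  12. access pig: HIT, count now 5. Cache: [apple(c=1) fox(c=1) jay(c=2) ram(c=3) pig(c=5)]
  13. access pig: HIT, count now 6. Cache: [apple(c=1) fox(c=1) jay(c=2) ram(c=3) pig(c=6)]
  14. access ram: HIT, count now 4. Cache: [apple(c=1) fox(c=1) jay(c=2) ram(c=4) pig(c=6)]
  15. access pig: HIT, count now 7. Cache: [apple(c=1) fox(c=1) jay(c=2) ram(c=4) pig(c=7)]
  16. access pig: HIT, count now 8. Cache: [apple(c=1) fox(c=1) jay(c=2) ram(c=4) pig(c=8)]
  17. access pig: HIT, count now 9. Cache: [apple(c=1) fox(c=1) jay(c=2) ram(c=4) pig(c=9)]
  18. access cat: MISS. Cache: [apple(c=1) fox(c=1) cat(c=1) jay(c=2) ram(c=4) pig(c=9)]
  19. access rat: MISS, evict apple(c=1). Cache: [fox(c=1) cat(c=1) rat(c=1) jay(c=2) ram(c=4) pig(c=9)]
  20. access hen: MISS, evict fox(c=1). Cache: [cat(c=1) rat(c=1) hen(c=1) jay(c=2) ram(c=4) pig(c=9)]
  21. access pig: HIT, count now 10. Cache: [cat(c=1) rat(c=1) hen(c=1) jay(c=2) ram(c=4) pig(c=10)]
  22. access rat: HIT, count now 2. Cache: [cat(c=1) hen(c=1) jay(c=2) rat(c=2) ram(c=4) pig(c=10)]
  23. access cat: HIT, count now 2. Cache: [hen(c=1) jay(c=2) rat(c=2) cat(c=2) ram(c=4) pig(c=10)]
Total: 15 hits, 8 misses, 2 evictions

Hit rate = 15/23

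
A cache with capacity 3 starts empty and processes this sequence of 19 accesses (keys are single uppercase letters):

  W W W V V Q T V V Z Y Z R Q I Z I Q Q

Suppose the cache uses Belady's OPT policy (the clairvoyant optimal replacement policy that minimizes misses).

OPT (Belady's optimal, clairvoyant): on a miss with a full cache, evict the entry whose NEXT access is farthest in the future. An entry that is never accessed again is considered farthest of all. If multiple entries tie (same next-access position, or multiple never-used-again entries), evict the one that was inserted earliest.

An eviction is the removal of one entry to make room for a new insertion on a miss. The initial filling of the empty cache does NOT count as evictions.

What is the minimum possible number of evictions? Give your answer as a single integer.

Answer: 5

Derivation:
OPT (Belady) simulation (capacity=3):
  1. access W: MISS. Cache: [W]
  2. access W: HIT. Next use of W: step 3. Cache: [W]
  3. access W: HIT. Next use of W: never. Cache: [W]
  4. access V: MISS. Cache: [W V]
  5. access V: HIT. Next use of V: step 8. Cache: [W V]
  6. access Q: MISS. Cache: [W V Q]
  7. access T: MISS, evict W (next use: never). Cache: [V Q T]
  8. access V: HIT. Next use of V: step 9. Cache: [V Q T]
  9. access V: HIT. Next use of V: never. Cache: [V Q T]
  10. access Z: MISS, evict V (next use: never). Cache: [Q T Z]
  11. access Y: MISS, evict T (next use: never). Cache: [Q Z Y]
  12. access Z: HIT. Next use of Z: step 16. Cache: [Q Z Y]
  13. access R: MISS, evict Y (next use: never). Cache: [Q Z R]
  14. access Q: HIT. Next use of Q: step 18. Cache: [Q Z R]
  15. access I: MISS, evict R (next use: never). Cache: [Q Z I]
  16. access Z: HIT. Next use of Z: never. Cache: [Q Z I]
  17. access I: HIT. Next use of I: never. Cache: [Q Z I]
  18. access Q: HIT. Next use of Q: step 19. Cache: [Q Z I]
  19. access Q: HIT. Next use of Q: never. Cache: [Q Z I]
Total: 11 hits, 8 misses, 5 evictions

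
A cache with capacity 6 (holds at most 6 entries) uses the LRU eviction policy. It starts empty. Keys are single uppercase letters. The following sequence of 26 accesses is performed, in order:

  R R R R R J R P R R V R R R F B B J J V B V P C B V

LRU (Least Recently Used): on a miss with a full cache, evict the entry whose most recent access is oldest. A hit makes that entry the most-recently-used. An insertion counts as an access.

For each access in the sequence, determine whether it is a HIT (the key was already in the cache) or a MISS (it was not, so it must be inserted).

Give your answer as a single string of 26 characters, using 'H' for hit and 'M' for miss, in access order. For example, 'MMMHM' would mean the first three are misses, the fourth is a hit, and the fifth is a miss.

Answer: MHHHHMHMHHMHHHMMHHHHHHHMHH

Derivation:
LRU simulation (capacity=6):
  1. access R: MISS. Cache (LRU->MRU): [R]
  2. access R: HIT. Cache (LRU->MRU): [R]
  3. access R: HIT. Cache (LRU->MRU): [R]
  4. access R: HIT. Cache (LRU->MRU): [R]
  5. access R: HIT. Cache (LRU->MRU): [R]
  6. access J: MISS. Cache (LRU->MRU): [R J]
  7. access R: HIT. Cache (LRU->MRU): [J R]
  8. access P: MISS. Cache (LRU->MRU): [J R P]
  9. access R: HIT. Cache (LRU->MRU): [J P R]
  10. access R: HIT. Cache (LRU->MRU): [J P R]
  11. access V: MISS. Cache (LRU->MRU): [J P R V]
  12. access R: HIT. Cache (LRU->MRU): [J P V R]
  13. access R: HIT. Cache (LRU->MRU): [J P V R]
  14. access R: HIT. Cache (LRU->MRU): [J P V R]
  15. access F: MISS. Cache (LRU->MRU): [J P V R F]
  16. access B: MISS. Cache (LRU->MRU): [J P V R F B]
  17. access B: HIT. Cache (LRU->MRU): [J P V R F B]
  18. access J: HIT. Cache (LRU->MRU): [P V R F B J]
  19. access J: HIT. Cache (LRU->MRU): [P V R F B J]
  20. access V: HIT. Cache (LRU->MRU): [P R F B J V]
  21. access B: HIT. Cache (LRU->MRU): [P R F J V B]
  22. access V: HIT. Cache (LRU->MRU): [P R F J B V]
  23. access P: HIT. Cache (LRU->MRU): [R F J B V P]
  24. access C: MISS, evict R. Cache (LRU->MRU): [F J B V P C]
  25. access B: HIT. Cache (LRU->MRU): [F J V P C B]
  26. access V: HIT. Cache (LRU->MRU): [F J P C B V]
Total: 19 hits, 7 misses, 1 evictions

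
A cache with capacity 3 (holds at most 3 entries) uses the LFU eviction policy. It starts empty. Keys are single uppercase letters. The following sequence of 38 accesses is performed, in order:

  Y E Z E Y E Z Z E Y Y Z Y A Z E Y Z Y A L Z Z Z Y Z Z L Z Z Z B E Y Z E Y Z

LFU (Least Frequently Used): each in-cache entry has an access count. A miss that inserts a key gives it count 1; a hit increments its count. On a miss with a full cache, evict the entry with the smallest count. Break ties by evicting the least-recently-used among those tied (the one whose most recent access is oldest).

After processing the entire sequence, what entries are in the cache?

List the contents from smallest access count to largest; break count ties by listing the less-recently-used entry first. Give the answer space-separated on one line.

LFU simulation (capacity=3):
  1. access Y: MISS. Cache: [Y(c=1)]
  2. access E: MISS. Cache: [Y(c=1) E(c=1)]
  3. access Z: MISS. Cache: [Y(c=1) E(c=1) Z(c=1)]
  4. access E: HIT, count now 2. Cache: [Y(c=1) Z(c=1) E(c=2)]
  5. access Y: HIT, count now 2. Cache: [Z(c=1) E(c=2) Y(c=2)]
  6. access E: HIT, count now 3. Cache: [Z(c=1) Y(c=2) E(c=3)]
  7. access Z: HIT, count now 2. Cache: [Y(c=2) Z(c=2) E(c=3)]
  8. access Z: HIT, count now 3. Cache: [Y(c=2) E(c=3) Z(c=3)]
  9. access E: HIT, count now 4. Cache: [Y(c=2) Z(c=3) E(c=4)]
  10. access Y: HIT, count now 3. Cache: [Z(c=3) Y(c=3) E(c=4)]
  11. access Y: HIT, count now 4. Cache: [Z(c=3) E(c=4) Y(c=4)]
  12. access Z: HIT, count now 4. Cache: [E(c=4) Y(c=4) Z(c=4)]
  13. access Y: HIT, count now 5. Cache: [E(c=4) Z(c=4) Y(c=5)]
  14. access A: MISS, evict E(c=4). Cache: [A(c=1) Z(c=4) Y(c=5)]
  15. access Z: HIT, count now 5. Cache: [A(c=1) Y(c=5) Z(c=5)]
  16. access E: MISS, evict A(c=1). Cache: [E(c=1) Y(c=5) Z(c=5)]
  17. access Y: HIT, count now 6. Cache: [E(c=1) Z(c=5) Y(c=6)]
  18. access Z: HIT, count now 6. Cache: [E(c=1) Y(c=6) Z(c=6)]
  19. access Y: HIT, count now 7. Cache: [E(c=1) Z(c=6) Y(c=7)]
  20. access A: MISS, evict E(c=1). Cache: [A(c=1) Z(c=6) Y(c=7)]
  21. access L: MISS, evict A(c=1). Cache: [L(c=1) Z(c=6) Y(c=7)]
  22. access Z: HIT, count now 7. Cache: [L(c=1) Y(c=7) Z(c=7)]
  23. access Z: HIT, count now 8. Cache: [L(c=1) Y(c=7) Z(c=8)]
  24. access Z: HIT, count now 9. Cache: [L(c=1) Y(c=7) Z(c=9)]
  25. access Y: HIT, count now 8. Cache: [L(c=1) Y(c=8) Z(c=9)]
  26. access Z: HIT, count now 10. Cache: [L(c=1) Y(c=8) Z(c=10)]
  27. access Z: HIT, count now 11. Cache: [L(c=1) Y(c=8) Z(c=11)]
  28. access L: HIT, count now 2. Cache: [L(c=2) Y(c=8) Z(c=11)]
  29. access Z: HIT, count now 12. Cache: [L(c=2) Y(c=8) Z(c=12)]
  30. access Z: HIT, count now 13. Cache: [L(c=2) Y(c=8) Z(c=13)]
  31. access Z: HIT, count now 14. Cache: [L(c=2) Y(c=8) Z(c=14)]
  32. access B: MISS, evict L(c=2). Cache: [B(c=1) Y(c=8) Z(c=14)]
  33. access E: MISS, evict B(c=1). Cache: [E(c=1) Y(c=8) Z(c=14)]
  34. access Y: HIT, count now 9. Cache: [E(c=1) Y(c=9) Z(c=14)]
  35. access Z: HIT, count now 15. Cache: [E(c=1) Y(c=9) Z(c=15)]
  36. access E: HIT, count now 2. Cache: [E(c=2) Y(c=9) Z(c=15)]
  37. access Y: HIT, count now 10. Cache: [E(c=2) Y(c=10) Z(c=15)]
  38. access Z: HIT, count now 16. Cache: [E(c=2) Y(c=10) Z(c=16)]
Total: 29 hits, 9 misses, 6 evictions

Answer: E Y Z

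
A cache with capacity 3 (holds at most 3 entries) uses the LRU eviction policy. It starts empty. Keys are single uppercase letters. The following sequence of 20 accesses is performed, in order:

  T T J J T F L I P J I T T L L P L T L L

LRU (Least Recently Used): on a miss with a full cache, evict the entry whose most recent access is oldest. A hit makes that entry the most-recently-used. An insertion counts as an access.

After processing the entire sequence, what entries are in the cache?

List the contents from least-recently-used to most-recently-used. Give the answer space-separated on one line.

LRU simulation (capacity=3):
  1. access T: MISS. Cache (LRU->MRU): [T]
  2. access T: HIT. Cache (LRU->MRU): [T]
  3. access J: MISS. Cache (LRU->MRU): [T J]
  4. access J: HIT. Cache (LRU->MRU): [T J]
  5. access T: HIT. Cache (LRU->MRU): [J T]
  6. access F: MISS. Cache (LRU->MRU): [J T F]
  7. access L: MISS, evict J. Cache (LRU->MRU): [T F L]
  8. access I: MISS, evict T. Cache (LRU->MRU): [F L I]
  9. access P: MISS, evict F. Cache (LRU->MRU): [L I P]
  10. access J: MISS, evict L. Cache (LRU->MRU): [I P J]
  11. access I: HIT. Cache (LRU->MRU): [P J I]
  12. access T: MISS, evict P. Cache (LRU->MRU): [J I T]
  13. access T: HIT. Cache (LRU->MRU): [J I T]
  14. access L: MISS, evict J. Cache (LRU->MRU): [I T L]
  15. access L: HIT. Cache (LRU->MRU): [I T L]
  16. access P: MISS, evict I. Cache (LRU->MRU): [T L P]
  17. access L: HIT. Cache (LRU->MRU): [T P L]
  18. access T: HIT. Cache (LRU->MRU): [P L T]
  19. access L: HIT. Cache (LRU->MRU): [P T L]
  20. access L: HIT. Cache (LRU->MRU): [P T L]
Total: 10 hits, 10 misses, 7 evictions

Answer: P T L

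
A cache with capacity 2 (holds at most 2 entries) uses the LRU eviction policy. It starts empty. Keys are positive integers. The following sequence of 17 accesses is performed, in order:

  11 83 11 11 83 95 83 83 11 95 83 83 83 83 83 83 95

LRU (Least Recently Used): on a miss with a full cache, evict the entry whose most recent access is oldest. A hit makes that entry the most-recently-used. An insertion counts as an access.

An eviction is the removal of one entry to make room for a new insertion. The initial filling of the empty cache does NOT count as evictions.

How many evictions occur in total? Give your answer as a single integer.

LRU simulation (capacity=2):
  1. access 11: MISS. Cache (LRU->MRU): [11]
  2. access 83: MISS. Cache (LRU->MRU): [11 83]
  3. access 11: HIT. Cache (LRU->MRU): [83 11]
  4. access 11: HIT. Cache (LRU->MRU): [83 11]
  5. access 83: HIT. Cache (LRU->MRU): [11 83]
  6. access 95: MISS, evict 11. Cache (LRU->MRU): [83 95]
  7. access 83: HIT. Cache (LRU->MRU): [95 83]
  8. access 83: HIT. Cache (LRU->MRU): [95 83]
  9. access 11: MISS, evict 95. Cache (LRU->MRU): [83 11]
  10. access 95: MISS, evict 83. Cache (LRU->MRU): [11 95]
  11. access 83: MISS, evict 11. Cache (LRU->MRU): [95 83]
  12. access 83: HIT. Cache (LRU->MRU): [95 83]
  13. access 83: HIT. Cache (LRU->MRU): [95 83]
  14. access 83: HIT. Cache (LRU->MRU): [95 83]
  15. access 83: HIT. Cache (LRU->MRU): [95 83]
  16. access 83: HIT. Cache (LRU->MRU): [95 83]
  17. access 95: HIT. Cache (LRU->MRU): [83 95]
Total: 11 hits, 6 misses, 4 evictions

Answer: 4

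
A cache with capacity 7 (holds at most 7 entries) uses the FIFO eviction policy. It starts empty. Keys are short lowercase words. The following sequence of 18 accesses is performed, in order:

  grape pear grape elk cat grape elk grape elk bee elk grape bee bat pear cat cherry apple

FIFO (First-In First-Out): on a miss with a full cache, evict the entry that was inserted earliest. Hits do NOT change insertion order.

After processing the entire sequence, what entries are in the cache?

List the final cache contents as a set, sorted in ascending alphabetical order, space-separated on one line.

Answer: apple bat bee cat cherry elk pear

Derivation:
FIFO simulation (capacity=7):
  1. access grape: MISS. Cache (old->new): [grape]
  2. access pear: MISS. Cache (old->new): [grape pear]
  3. access grape: HIT. Cache (old->new): [grape pear]
  4. access elk: MISS. Cache (old->new): [grape pear elk]
  5. access cat: MISS. Cache (old->new): [grape pear elk cat]
  6. access grape: HIT. Cache (old->new): [grape pear elk cat]
  7. access elk: HIT. Cache (old->new): [grape pear elk cat]
  8. access grape: HIT. Cache (old->new): [grape pear elk cat]
  9. access elk: HIT. Cache (old->new): [grape pear elk cat]
  10. access bee: MISS. Cache (old->new): [grape pear elk cat bee]
  11. access elk: HIT. Cache (old->new): [grape pear elk cat bee]
  12. access grape: HIT. Cache (old->new): [grape pear elk cat bee]
  13. access bee: HIT. Cache (old->new): [grape pear elk cat bee]
  14. access bat: MISS. Cache (old->new): [grape pear elk cat bee bat]
  15. access pear: HIT. Cache (old->new): [grape pear elk cat bee bat]
  16. access cat: HIT. Cache (old->new): [grape pear elk cat bee bat]
  17. access cherry: MISS. Cache (old->new): [grape pear elk cat bee bat cherry]
  18. access apple: MISS, evict grape. Cache (old->new): [pear elk cat bee bat cherry apple]
Total: 10 hits, 8 misses, 1 evictions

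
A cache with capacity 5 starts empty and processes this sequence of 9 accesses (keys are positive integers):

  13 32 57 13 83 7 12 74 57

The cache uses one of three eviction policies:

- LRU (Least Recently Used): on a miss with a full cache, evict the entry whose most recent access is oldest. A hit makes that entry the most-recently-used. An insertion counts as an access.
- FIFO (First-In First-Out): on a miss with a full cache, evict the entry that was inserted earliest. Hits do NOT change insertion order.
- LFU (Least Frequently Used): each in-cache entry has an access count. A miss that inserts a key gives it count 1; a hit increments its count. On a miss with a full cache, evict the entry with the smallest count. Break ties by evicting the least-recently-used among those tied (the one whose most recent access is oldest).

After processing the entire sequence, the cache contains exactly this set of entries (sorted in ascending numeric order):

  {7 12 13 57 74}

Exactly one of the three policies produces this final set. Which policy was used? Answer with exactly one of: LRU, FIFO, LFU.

Answer: LFU

Derivation:
Simulating under each policy and comparing final sets:
  LRU: final set = {7 12 57 74 83} -> differs
  FIFO: final set = {7 12 57 74 83} -> differs
  LFU: final set = {7 12 13 57 74} -> MATCHES target
Only LFU produces the target set.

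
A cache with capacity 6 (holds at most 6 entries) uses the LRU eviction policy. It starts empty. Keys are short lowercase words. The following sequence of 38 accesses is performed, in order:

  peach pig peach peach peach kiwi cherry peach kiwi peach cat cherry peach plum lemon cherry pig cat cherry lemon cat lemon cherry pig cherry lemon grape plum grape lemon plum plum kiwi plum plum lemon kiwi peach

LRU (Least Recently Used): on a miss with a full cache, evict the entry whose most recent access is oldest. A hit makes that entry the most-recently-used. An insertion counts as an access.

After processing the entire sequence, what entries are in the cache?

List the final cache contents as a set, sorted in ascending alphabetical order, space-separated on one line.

LRU simulation (capacity=6):
  1. access peach: MISS. Cache (LRU->MRU): [peach]
  2. access pig: MISS. Cache (LRU->MRU): [peach pig]
  3. access peach: HIT. Cache (LRU->MRU): [pig peach]
  4. access peach: HIT. Cache (LRU->MRU): [pig peach]
  5. access peach: HIT. Cache (LRU->MRU): [pig peach]
  6. access kiwi: MISS. Cache (LRU->MRU): [pig peach kiwi]
  7. access cherry: MISS. Cache (LRU->MRU): [pig peach kiwi cherry]
  8. access peach: HIT. Cache (LRU->MRU): [pig kiwi cherry peach]
  9. access kiwi: HIT. Cache (LRU->MRU): [pig cherry peach kiwi]
  10. access peach: HIT. Cache (LRU->MRU): [pig cherry kiwi peach]
  11. access cat: MISS. Cache (LRU->MRU): [pig cherry kiwi peach cat]
  12. access cherry: HIT. Cache (LRU->MRU): [pig kiwi peach cat cherry]
  13. access peach: HIT. Cache (LRU->MRU): [pig kiwi cat cherry peach]
  14. access plum: MISS. Cache (LRU->MRU): [pig kiwi cat cherry peach plum]
  15. access lemon: MISS, evict pig. Cache (LRU->MRU): [kiwi cat cherry peach plum lemon]
  16. access cherry: HIT. Cache (LRU->MRU): [kiwi cat peach plum lemon cherry]
  17. access pig: MISS, evict kiwi. Cache (LRU->MRU): [cat peach plum lemon cherry pig]
  18. access cat: HIT. Cache (LRU->MRU): [peach plum lemon cherry pig cat]
  19. access cherry: HIT. Cache (LRU->MRU): [peach plum lemon pig cat cherry]
  20. access lemon: HIT. Cache (LRU->MRU): [peach plum pig cat cherry lemon]
  21. access cat: HIT. Cache (LRU->MRU): [peach plum pig cherry lemon cat]
  22. access lemon: HIT. Cache (LRU->MRU): [peach plum pig cherry cat lemon]
  23. access cherry: HIT. Cache (LRU->MRU): [peach plum pig cat lemon cherry]
  24. access pig: HIT. Cache (LRU->MRU): [peach plum cat lemon cherry pig]
  25. access cherry: HIT. Cache (LRU->MRU): [peach plum cat lemon pig cherry]
  26. access lemon: HIT. Cache (LRU->MRU): [peach plum cat pig cherry lemon]
  27. access grape: MISS, evict peach. Cache (LRU->MRU): [plum cat pig cherry lemon grape]
  28. access plum: HIT. Cache (LRU->MRU): [cat pig cherry lemon grape plum]
  29. access grape: HIT. Cache (LRU->MRU): [cat pig cherry lemon plum grape]
  30. access lemon: HIT. Cache (LRU->MRU): [cat pig cherry plum grape lemon]
  31. access plum: HIT. Cache (LRU->MRU): [cat pig cherry grape lemon plum]
  32. access plum: HIT. Cache (LRU->MRU): [cat pig cherry grape lemon plum]
  33. access kiwi: MISS, evict cat. Cache (LRU->MRU): [pig cherry grape lemon plum kiwi]
  34. access plum: HIT. Cache (LRU->MRU): [pig cherry grape lemon kiwi plum]
  35. access plum: HIT. Cache (LRU->MRU): [pig cherry grape lemon kiwi plum]
  36. access lemon: HIT. Cache (LRU->MRU): [pig cherry grape kiwi plum lemon]
  37. access kiwi: HIT. Cache (LRU->MRU): [pig cherry grape plum lemon kiwi]
  38. access peach: MISS, evict pig. Cache (LRU->MRU): [cherry grape plum lemon kiwi peach]
Total: 27 hits, 11 misses, 5 evictions

Answer: cherry grape kiwi lemon peach plum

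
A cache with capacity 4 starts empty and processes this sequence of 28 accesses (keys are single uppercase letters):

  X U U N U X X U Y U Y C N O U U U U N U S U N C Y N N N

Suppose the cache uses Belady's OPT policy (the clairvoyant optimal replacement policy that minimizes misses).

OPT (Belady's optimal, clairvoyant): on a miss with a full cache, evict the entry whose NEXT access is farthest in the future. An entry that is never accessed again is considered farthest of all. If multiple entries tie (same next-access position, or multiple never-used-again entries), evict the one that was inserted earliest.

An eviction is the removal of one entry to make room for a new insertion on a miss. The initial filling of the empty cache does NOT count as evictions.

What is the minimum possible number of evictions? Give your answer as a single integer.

Answer: 4

Derivation:
OPT (Belady) simulation (capacity=4):
  1. access X: MISS. Cache: [X]
  2. access U: MISS. Cache: [X U]
  3. access U: HIT. Next use of U: step 5. Cache: [X U]
  4. access N: MISS. Cache: [X U N]
  5. access U: HIT. Next use of U: step 8. Cache: [X U N]
  6. access X: HIT. Next use of X: step 7. Cache: [X U N]
  7. access X: HIT. Next use of X: never. Cache: [X U N]
  8. access U: HIT. Next use of U: step 10. Cache: [X U N]
  9. access Y: MISS. Cache: [X U N Y]
  10. access U: HIT. Next use of U: step 15. Cache: [X U N Y]
  11. access Y: HIT. Next use of Y: step 25. Cache: [X U N Y]
  12. access C: MISS, evict X (next use: never). Cache: [U N Y C]
  13. access N: HIT. Next use of N: step 19. Cache: [U N Y C]
  14. access O: MISS, evict Y (next use: step 25). Cache: [U N C O]
  15. access U: HIT. Next use of U: step 16. Cache: [U N C O]
  16. access U: HIT. Next use of U: step 17. Cache: [U N C O]
  17. access U: HIT. Next use of U: step 18. Cache: [U N C O]
  18. access U: HIT. Next use of U: step 20. Cache: [U N C O]
  19. access N: HIT. Next use of N: step 23. Cache: [U N C O]
  20. access U: HIT. Next use of U: step 22. Cache: [U N C O]
  21. access S: MISS, evict O (next use: never). Cache: [U N C S]
  22. access U: HIT. Next use of U: never. Cache: [U N C S]
  23. access N: HIT. Next use of N: step 26. Cache: [U N C S]
  24. access C: HIT. Next use of C: never. Cache: [U N C S]
  25. access Y: MISS, evict U (next use: never). Cache: [N C S Y]
  26. access N: HIT. Next use of N: step 27. Cache: [N C S Y]
  27. access N: HIT. Next use of N: step 28. Cache: [N C S Y]
  28. access N: HIT. Next use of N: never. Cache: [N C S Y]
Total: 20 hits, 8 misses, 4 evictions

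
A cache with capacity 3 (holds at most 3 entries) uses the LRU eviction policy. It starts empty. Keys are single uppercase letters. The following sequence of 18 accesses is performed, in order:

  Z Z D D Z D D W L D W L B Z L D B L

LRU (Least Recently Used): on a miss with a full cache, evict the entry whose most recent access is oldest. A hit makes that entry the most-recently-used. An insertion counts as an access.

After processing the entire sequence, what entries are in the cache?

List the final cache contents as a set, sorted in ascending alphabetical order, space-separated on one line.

Answer: B D L

Derivation:
LRU simulation (capacity=3):
  1. access Z: MISS. Cache (LRU->MRU): [Z]
  2. access Z: HIT. Cache (LRU->MRU): [Z]
  3. access D: MISS. Cache (LRU->MRU): [Z D]
  4. access D: HIT. Cache (LRU->MRU): [Z D]
  5. access Z: HIT. Cache (LRU->MRU): [D Z]
  6. access D: HIT. Cache (LRU->MRU): [Z D]
  7. access D: HIT. Cache (LRU->MRU): [Z D]
  8. access W: MISS. Cache (LRU->MRU): [Z D W]
  9. access L: MISS, evict Z. Cache (LRU->MRU): [D W L]
  10. access D: HIT. Cache (LRU->MRU): [W L D]
  11. access W: HIT. Cache (LRU->MRU): [L D W]
  12. access L: HIT. Cache (LRU->MRU): [D W L]
  13. access B: MISS, evict D. Cache (LRU->MRU): [W L B]
  14. access Z: MISS, evict W. Cache (LRU->MRU): [L B Z]
  15. access L: HIT. Cache (LRU->MRU): [B Z L]
  16. access D: MISS, evict B. Cache (LRU->MRU): [Z L D]
  17. access B: MISS, evict Z. Cache (LRU->MRU): [L D B]
  18. access L: HIT. Cache (LRU->MRU): [D B L]
Total: 10 hits, 8 misses, 5 evictions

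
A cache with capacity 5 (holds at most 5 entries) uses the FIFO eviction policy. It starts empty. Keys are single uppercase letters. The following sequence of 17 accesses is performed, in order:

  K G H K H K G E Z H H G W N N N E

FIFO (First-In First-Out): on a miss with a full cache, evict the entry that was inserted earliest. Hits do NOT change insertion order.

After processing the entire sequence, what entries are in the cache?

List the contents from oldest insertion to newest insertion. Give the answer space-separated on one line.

Answer: H E Z W N

Derivation:
FIFO simulation (capacity=5):
  1. access K: MISS. Cache (old->new): [K]
  2. access G: MISS. Cache (old->new): [K G]
  3. access H: MISS. Cache (old->new): [K G H]
  4. access K: HIT. Cache (old->new): [K G H]
  5. access H: HIT. Cache (old->new): [K G H]
  6. access K: HIT. Cache (old->new): [K G H]
  7. access G: HIT. Cache (old->new): [K G H]
  8. access E: MISS. Cache (old->new): [K G H E]
  9. access Z: MISS. Cache (old->new): [K G H E Z]
  10. access H: HIT. Cache (old->new): [K G H E Z]
  11. access H: HIT. Cache (old->new): [K G H E Z]
  12. access G: HIT. Cache (old->new): [K G H E Z]
  13. access W: MISS, evict K. Cache (old->new): [G H E Z W]
  14. access N: MISS, evict G. Cache (old->new): [H E Z W N]
  15. access N: HIT. Cache (old->new): [H E Z W N]
  16. access N: HIT. Cache (old->new): [H E Z W N]
  17. access E: HIT. Cache (old->new): [H E Z W N]
Total: 10 hits, 7 misses, 2 evictions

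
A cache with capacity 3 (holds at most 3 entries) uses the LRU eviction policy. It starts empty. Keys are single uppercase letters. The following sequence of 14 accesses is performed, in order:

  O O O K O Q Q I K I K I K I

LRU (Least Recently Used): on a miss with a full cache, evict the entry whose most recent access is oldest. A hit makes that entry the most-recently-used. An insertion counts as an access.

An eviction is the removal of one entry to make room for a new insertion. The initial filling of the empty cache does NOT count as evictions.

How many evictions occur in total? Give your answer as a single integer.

LRU simulation (capacity=3):
  1. access O: MISS. Cache (LRU->MRU): [O]
  2. access O: HIT. Cache (LRU->MRU): [O]
  3. access O: HIT. Cache (LRU->MRU): [O]
  4. access K: MISS. Cache (LRU->MRU): [O K]
  5. access O: HIT. Cache (LRU->MRU): [K O]
  6. access Q: MISS. Cache (LRU->MRU): [K O Q]
  7. access Q: HIT. Cache (LRU->MRU): [K O Q]
  8. access I: MISS, evict K. Cache (LRU->MRU): [O Q I]
  9. access K: MISS, evict O. Cache (LRU->MRU): [Q I K]
  10. access I: HIT. Cache (LRU->MRU): [Q K I]
  11. access K: HIT. Cache (LRU->MRU): [Q I K]
  12. access I: HIT. Cache (LRU->MRU): [Q K I]
  13. access K: HIT. Cache (LRU->MRU): [Q I K]
  14. access I: HIT. Cache (LRU->MRU): [Q K I]
Total: 9 hits, 5 misses, 2 evictions

Answer: 2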